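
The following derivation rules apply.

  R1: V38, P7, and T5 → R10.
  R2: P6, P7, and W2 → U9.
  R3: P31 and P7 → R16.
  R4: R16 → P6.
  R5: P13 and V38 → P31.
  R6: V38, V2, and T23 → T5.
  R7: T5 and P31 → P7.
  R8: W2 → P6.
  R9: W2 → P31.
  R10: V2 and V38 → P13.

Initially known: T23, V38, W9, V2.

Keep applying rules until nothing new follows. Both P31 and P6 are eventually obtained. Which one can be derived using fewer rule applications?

P31: From V2 and V38, R10 gives P13. P13 and V38 hold, so P31 follows (R5). [2 rule applications]
P6: From V2 and V38, R10 gives P13. From V38, V2, and T23, R6 gives T5. P13 and V38 hold, so P31 follows (R5). T5 and P31 hold, so P7 follows (R7). P31 and P7 hold, so R16 follows (R3). R16 holds, so P6 follows (R4). [6 rule applications]
P31 needs fewer.

P31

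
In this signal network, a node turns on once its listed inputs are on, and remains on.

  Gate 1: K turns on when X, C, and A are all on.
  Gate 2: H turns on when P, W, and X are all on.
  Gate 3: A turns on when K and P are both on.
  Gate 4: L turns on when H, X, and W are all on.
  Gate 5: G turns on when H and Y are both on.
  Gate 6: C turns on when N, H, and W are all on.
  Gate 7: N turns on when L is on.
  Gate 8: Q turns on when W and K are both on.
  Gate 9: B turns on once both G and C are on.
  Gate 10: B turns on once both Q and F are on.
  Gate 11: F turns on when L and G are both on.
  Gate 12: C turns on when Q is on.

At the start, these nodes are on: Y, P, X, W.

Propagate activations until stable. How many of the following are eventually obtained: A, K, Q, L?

Gate 2: P, W, and X on → H on.
Gate 4: H, X, and W on → L on.
A would need K and P (Gate 3), but K never turns on.
K would need X, C, and A (Gate 1), but A never turns on.
Q would need W and K (Gate 8), but K never turns on.
L: reached.
Reached: L — 1 of the 4.

1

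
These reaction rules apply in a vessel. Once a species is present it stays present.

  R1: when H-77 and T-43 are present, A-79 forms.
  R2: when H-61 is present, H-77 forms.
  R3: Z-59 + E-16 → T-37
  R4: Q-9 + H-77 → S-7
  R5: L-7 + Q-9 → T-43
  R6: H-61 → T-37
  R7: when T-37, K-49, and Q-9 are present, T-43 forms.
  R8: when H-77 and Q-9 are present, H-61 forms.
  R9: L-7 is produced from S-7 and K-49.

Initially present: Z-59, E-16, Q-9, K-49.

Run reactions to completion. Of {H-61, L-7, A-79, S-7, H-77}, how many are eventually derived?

H-61 would need H-77 and Q-9 (R8), but H-77 never forms.
L-7 would need S-7 and K-49 (R9), but S-7 never forms.
A-79 would need H-77 and T-43 (R1), but H-77 never forms.
S-7 would need Q-9 and H-77 (R4), but H-77 never forms.
H-77 would need H-61 (R2), but H-61 never forms.
None of the 5 are reached.

0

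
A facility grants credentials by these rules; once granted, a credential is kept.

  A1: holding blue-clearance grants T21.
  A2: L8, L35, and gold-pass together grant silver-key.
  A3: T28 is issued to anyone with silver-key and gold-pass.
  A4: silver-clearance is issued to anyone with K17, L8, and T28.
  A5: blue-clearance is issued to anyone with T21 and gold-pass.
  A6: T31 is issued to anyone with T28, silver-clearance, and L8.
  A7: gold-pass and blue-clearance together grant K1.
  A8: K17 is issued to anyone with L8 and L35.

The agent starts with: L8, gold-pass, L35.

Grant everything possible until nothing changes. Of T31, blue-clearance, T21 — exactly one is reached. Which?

T31

Holding L8, L35, and gold-pass grants silver-key (A2).
Holding L8 and L35 grants K17 (A8).
Holding silver-key and gold-pass grants T28 (A3).
Holding K17, L8, and T28 grants silver-clearance (A4).
Holding T28, silver-clearance, and L8 grants T31 (A6).
blue-clearance would need T21 and gold-pass (A5), but T21 is never granted. T21 would need blue-clearance (A1), but blue-clearance is never granted.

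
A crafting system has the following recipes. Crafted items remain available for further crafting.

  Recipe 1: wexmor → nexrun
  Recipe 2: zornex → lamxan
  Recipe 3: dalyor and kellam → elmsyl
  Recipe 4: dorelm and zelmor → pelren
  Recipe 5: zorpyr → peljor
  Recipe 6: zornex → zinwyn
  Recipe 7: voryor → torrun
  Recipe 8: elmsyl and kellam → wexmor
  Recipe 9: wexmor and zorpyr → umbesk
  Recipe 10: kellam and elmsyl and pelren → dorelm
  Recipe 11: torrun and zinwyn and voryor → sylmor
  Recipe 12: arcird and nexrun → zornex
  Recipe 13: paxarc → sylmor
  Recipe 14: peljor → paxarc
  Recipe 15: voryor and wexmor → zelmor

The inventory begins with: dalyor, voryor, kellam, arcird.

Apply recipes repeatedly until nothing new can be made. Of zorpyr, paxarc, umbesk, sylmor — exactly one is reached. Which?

Using Recipe 7, voryor makes torrun.
Using Recipe 3, dalyor and kellam make elmsyl.
elmsyl and kellam → wexmor (Recipe 8).
Using Recipe 1, wexmor makes nexrun.
Using Recipe 12, arcird and nexrun make zornex.
zornex → zinwyn (Recipe 6).
torrun and zinwyn and voryor → sylmor (Recipe 11).
No rule produces zorpyr, and it is not given. umbesk would need wexmor and zorpyr (Recipe 9), but zorpyr is never obtained. paxarc would need peljor (Recipe 14), but peljor is never obtained.

sylmor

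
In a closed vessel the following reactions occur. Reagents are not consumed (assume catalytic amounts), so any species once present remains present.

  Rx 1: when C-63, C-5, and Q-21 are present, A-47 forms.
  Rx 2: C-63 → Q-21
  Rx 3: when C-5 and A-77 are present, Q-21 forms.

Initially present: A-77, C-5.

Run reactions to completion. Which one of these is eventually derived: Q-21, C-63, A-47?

C-5 and A-77 present → Q-21 forms (Rx 3).
A-47 would need C-63, C-5, and Q-21 (Rx 1), but C-63 never forms. No rule produces C-63, and it is not given.

Q-21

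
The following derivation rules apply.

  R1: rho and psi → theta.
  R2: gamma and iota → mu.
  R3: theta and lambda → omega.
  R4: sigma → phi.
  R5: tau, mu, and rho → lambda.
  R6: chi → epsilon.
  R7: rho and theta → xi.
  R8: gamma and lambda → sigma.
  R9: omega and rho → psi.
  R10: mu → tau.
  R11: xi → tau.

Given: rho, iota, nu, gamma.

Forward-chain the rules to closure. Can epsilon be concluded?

epsilon would need chi (R6), but chi is never established.

No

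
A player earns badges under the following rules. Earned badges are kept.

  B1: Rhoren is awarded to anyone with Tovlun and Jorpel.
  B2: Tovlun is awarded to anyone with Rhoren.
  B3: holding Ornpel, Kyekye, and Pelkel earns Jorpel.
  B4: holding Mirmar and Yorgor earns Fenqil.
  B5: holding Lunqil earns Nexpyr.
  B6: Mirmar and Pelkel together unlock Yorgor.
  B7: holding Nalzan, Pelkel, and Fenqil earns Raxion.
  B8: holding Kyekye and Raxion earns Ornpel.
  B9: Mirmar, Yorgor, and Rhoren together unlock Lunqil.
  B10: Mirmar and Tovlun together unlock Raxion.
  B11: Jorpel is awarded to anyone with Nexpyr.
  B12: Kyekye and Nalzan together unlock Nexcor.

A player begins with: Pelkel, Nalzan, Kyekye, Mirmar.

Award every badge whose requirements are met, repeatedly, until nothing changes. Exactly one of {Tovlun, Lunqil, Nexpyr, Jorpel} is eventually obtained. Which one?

With Mirmar and Pelkel, Yorgor is earned (B6).
With Mirmar and Yorgor, Fenqil is earned (B4).
With Nalzan, Pelkel, and Fenqil, Raxion is earned (B7).
With Kyekye and Raxion, Ornpel is earned (B8).
With Ornpel, Kyekye, and Pelkel, Jorpel is earned (B3).
Nexpyr would need Lunqil (B5), but Lunqil is never earned. Lunqil would need Mirmar, Yorgor, and Rhoren (B9), but Rhoren is never earned. Tovlun would need Rhoren (B2), but Rhoren is never earned.

Jorpel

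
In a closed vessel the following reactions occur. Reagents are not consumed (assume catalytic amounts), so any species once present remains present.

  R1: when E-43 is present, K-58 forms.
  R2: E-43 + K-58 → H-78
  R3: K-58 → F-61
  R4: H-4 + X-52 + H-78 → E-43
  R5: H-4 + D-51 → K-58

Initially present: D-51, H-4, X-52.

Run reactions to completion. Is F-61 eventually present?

H-4 and D-51 present → K-58 forms (R5).
K-58 present → F-61 forms (R3).

Yes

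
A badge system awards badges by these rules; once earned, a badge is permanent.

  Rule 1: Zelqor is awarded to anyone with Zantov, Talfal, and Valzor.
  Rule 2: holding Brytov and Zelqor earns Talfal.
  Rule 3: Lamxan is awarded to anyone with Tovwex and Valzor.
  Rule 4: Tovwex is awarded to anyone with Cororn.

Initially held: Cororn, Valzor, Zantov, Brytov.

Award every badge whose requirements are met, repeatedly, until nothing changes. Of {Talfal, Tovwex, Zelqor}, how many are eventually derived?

1

With Cororn, Tovwex is earned (Rule 4).
Talfal would need Brytov and Zelqor (Rule 2), but Zelqor is never earned.
Tovwex: reached.
Zelqor would need Zantov, Talfal, and Valzor (Rule 1), but Talfal is never earned.
Reached: Tovwex — 1 of the 3.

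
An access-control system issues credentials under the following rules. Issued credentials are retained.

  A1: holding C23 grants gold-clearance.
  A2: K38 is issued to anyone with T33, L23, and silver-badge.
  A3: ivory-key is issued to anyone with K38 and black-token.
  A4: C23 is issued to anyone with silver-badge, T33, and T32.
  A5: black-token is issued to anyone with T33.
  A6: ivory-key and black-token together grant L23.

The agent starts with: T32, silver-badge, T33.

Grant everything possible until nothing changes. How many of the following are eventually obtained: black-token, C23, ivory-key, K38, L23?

2

Holding silver-badge, T33, and T32 grants C23 (A4).
Holding T33 grants black-token (A5).
black-token: reached.
C23: reached.
ivory-key would need K38 and black-token (A3), but K38 is never granted.
K38 would need T33, L23, and silver-badge (A2), but L23 is never granted.
L23 would need ivory-key and black-token (A6), but ivory-key is never granted.
Reached: black-token and C23 — 2 of the 5.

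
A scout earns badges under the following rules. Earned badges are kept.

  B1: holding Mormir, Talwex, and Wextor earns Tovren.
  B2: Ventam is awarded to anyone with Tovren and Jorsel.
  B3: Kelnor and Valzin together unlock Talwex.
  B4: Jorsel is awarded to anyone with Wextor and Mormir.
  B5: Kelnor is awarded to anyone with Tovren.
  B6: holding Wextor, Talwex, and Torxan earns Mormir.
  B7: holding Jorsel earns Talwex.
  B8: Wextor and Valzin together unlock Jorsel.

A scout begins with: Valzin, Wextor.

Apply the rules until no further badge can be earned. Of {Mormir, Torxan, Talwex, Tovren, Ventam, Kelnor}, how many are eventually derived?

1

With Wextor and Valzin, Jorsel is earned (B8).
With Jorsel, Talwex is earned (B7).
Mormir would need Wextor, Talwex, and Torxan (B6), but Torxan is never earned.
No rule produces Torxan, and it is not given.
Talwex: reached.
Tovren would need Mormir, Talwex, and Wextor (B1), but Mormir is never earned.
Ventam would need Tovren and Jorsel (B2), but Tovren is never earned.
Kelnor would need Tovren (B5), but Tovren is never earned.
Reached: Talwex — 1 of the 6.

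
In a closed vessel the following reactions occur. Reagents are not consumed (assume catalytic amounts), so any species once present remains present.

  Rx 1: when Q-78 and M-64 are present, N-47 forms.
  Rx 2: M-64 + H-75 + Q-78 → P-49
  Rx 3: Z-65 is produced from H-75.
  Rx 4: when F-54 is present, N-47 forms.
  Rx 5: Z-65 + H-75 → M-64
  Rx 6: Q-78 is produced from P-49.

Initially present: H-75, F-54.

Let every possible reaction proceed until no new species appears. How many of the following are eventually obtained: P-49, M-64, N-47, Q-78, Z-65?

H-75 present → Z-65 forms (Rx 3).
F-54 present → N-47 forms (Rx 4).
Z-65 and H-75 present → M-64 forms (Rx 5).
P-49 would need M-64, H-75, and Q-78 (Rx 2), but Q-78 never forms.
M-64: reached.
N-47: reached.
Q-78 would need P-49 (Rx 6), but P-49 never forms.
Z-65: reached.
Reached: M-64, N-47, and Z-65 — 3 of the 5.

3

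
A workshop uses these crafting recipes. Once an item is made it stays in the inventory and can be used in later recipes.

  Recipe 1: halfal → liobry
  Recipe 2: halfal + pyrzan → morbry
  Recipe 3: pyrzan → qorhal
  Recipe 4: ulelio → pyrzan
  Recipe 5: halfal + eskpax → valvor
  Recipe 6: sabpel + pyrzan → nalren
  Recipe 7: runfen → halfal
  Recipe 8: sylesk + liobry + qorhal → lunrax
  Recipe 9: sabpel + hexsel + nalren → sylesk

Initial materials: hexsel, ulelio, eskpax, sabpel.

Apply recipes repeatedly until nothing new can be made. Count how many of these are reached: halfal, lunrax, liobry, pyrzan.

1

Using Recipe 4, ulelio makes pyrzan.
halfal would need runfen (Recipe 7), but runfen is never obtained.
lunrax would need sylesk, liobry, and qorhal (Recipe 8), but liobry is never obtained.
liobry would need halfal (Recipe 1), but halfal is never obtained.
pyrzan: reached.
Reached: pyrzan — 1 of the 4.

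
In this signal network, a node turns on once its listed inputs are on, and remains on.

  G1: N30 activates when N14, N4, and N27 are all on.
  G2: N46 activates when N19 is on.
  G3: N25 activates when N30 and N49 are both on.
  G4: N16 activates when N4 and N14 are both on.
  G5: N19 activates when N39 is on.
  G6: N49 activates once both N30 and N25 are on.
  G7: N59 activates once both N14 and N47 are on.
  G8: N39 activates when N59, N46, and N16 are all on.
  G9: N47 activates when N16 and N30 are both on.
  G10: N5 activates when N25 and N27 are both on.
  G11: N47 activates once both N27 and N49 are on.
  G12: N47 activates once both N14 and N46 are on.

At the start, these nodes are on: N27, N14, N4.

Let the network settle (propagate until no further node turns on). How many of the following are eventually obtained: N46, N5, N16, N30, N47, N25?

3

G1: N14, N4, and N27 on → N30 on.
G4: N4 and N14 on → N16 on.
N16 and N30 are on, so N47 activates (G9).
N46 would need N19 (G2), but N19 never turns on.
N5 would need N25 and N27 (G10), but N25 never turns on.
N16: reached.
N30: reached.
N47: reached.
N25 would need N30 and N49 (G3), but N49 never turns on.
Reached: N16, N30, and N47 — 3 of the 6.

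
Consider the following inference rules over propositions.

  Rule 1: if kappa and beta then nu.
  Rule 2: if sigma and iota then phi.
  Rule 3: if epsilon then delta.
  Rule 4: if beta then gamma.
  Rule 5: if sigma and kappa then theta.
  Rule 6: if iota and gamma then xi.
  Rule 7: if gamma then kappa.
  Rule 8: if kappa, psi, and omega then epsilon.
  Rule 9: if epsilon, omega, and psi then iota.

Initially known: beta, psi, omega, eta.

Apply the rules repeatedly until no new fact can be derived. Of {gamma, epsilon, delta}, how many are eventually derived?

From beta, Rule 4 gives gamma.
From gamma, Rule 7 gives kappa.
From kappa, psi, and omega, Rule 8 gives epsilon.
epsilon holds, so delta follows (Rule 3).
gamma: reached.
epsilon: reached.
delta: reached.
All 3 are reached.

3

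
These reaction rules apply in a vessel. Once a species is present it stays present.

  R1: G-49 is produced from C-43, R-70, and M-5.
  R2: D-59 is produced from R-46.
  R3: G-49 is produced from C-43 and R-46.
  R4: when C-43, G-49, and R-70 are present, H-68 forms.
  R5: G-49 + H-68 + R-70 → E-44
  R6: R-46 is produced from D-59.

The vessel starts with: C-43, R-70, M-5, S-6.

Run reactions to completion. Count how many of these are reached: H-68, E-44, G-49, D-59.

3

C-43, R-70, and M-5 present → G-49 forms (R1).
C-43, G-49, and R-70 present → H-68 forms (R4).
G-49, H-68, and R-70 present → E-44 forms (R5).
H-68: reached.
E-44: reached.
G-49: reached.
D-59 would need R-46 (R2), but R-46 never forms.
Reached: H-68, E-44, and G-49 — 3 of the 4.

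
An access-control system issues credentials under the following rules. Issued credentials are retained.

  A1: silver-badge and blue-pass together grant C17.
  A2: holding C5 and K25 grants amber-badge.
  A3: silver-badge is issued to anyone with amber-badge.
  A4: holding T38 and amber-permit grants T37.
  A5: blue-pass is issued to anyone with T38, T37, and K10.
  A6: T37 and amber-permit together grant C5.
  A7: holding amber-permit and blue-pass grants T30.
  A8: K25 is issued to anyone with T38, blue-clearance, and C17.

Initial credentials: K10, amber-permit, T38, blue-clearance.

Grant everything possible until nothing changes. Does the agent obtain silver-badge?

No

silver-badge would need amber-badge (A3), but amber-badge is never granted.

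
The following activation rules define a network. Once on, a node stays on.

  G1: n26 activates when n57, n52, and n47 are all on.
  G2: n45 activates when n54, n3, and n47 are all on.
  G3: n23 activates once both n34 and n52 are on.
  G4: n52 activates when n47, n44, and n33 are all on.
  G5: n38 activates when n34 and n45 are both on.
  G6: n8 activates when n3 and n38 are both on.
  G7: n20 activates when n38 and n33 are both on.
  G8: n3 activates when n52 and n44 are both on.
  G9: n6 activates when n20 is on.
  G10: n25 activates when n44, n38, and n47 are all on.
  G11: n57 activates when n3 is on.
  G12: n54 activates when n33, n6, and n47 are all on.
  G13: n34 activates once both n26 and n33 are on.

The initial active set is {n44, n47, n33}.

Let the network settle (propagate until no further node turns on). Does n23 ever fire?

Yes

G4: n47, n44, and n33 on → n52 on.
n52 and n44 are on, so n3 activates (G8).
G11: n3 on → n57 on.
G1: n57, n52, and n47 on → n26 on.
G13: n26 and n33 on → n34 on.
n34 and n52 are on, so n23 activates (G3).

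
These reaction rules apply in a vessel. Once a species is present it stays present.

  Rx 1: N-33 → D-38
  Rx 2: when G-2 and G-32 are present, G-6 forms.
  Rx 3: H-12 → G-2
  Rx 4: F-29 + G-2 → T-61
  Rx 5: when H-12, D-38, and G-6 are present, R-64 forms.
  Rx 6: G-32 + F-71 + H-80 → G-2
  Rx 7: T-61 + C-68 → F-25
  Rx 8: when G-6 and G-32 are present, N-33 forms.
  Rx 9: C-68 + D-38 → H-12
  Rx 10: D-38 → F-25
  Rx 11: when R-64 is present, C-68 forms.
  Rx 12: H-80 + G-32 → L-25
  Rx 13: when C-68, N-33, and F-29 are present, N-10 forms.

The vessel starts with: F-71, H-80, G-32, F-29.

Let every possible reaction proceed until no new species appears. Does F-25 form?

Yes

G-32, F-71, and H-80 present → G-2 forms (Rx 6).
G-2 and G-32 present → G-6 forms (Rx 2).
G-6 and G-32 present → N-33 forms (Rx 8).
N-33 present → D-38 forms (Rx 1).
D-38 present → F-25 forms (Rx 10).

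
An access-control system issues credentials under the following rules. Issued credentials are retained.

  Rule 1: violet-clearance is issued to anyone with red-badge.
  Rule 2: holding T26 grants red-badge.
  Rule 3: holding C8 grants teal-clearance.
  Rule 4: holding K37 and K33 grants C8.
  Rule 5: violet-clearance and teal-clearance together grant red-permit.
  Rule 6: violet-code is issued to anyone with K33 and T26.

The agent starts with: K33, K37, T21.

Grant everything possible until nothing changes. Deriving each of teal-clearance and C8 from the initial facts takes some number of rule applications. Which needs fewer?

C8: Holding K37 and K33 grants C8 (Rule 4). [1 rule application]
teal-clearance: Holding K37 and K33 grants C8 (Rule 4). Holding C8 grants teal-clearance (Rule 3). [2 rule applications]
C8 needs fewer.

C8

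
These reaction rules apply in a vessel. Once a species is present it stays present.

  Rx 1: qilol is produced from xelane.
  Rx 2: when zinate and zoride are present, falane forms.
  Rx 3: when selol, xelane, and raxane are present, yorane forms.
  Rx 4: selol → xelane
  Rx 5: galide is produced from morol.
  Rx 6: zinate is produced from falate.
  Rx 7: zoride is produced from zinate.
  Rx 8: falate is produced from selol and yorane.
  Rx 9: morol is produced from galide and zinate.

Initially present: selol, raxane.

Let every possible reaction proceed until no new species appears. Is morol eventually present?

No

morol would need galide and zinate (Rx 9), but galide never forms.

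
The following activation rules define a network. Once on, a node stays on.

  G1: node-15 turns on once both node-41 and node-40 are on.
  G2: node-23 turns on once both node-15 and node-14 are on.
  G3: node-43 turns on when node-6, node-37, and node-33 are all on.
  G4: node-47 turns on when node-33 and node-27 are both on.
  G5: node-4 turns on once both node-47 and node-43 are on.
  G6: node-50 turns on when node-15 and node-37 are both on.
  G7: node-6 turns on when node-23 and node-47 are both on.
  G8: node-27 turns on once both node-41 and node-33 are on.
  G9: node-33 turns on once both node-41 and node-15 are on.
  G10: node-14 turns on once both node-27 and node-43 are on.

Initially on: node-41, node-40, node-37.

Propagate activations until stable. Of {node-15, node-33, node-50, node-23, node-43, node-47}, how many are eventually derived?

4

node-41 and node-40 are on, so node-15 turns on (G1).
node-15 and node-37 are on, so node-50 turns on (G6).
node-41 and node-15 are on, so node-33 turns on (G9).
node-41 and node-33 are on, so node-27 turns on (G8).
node-33 and node-27 are on, so node-47 turns on (G4).
node-15: reached.
node-33: reached.
node-50: reached.
node-23 would need node-15 and node-14 (G2), but node-14 never turns on.
node-43 would need node-6, node-37, and node-33 (G3), but node-6 never turns on.
node-47: reached.
Reached: node-15, node-33, node-50, and node-47 — 4 of the 6.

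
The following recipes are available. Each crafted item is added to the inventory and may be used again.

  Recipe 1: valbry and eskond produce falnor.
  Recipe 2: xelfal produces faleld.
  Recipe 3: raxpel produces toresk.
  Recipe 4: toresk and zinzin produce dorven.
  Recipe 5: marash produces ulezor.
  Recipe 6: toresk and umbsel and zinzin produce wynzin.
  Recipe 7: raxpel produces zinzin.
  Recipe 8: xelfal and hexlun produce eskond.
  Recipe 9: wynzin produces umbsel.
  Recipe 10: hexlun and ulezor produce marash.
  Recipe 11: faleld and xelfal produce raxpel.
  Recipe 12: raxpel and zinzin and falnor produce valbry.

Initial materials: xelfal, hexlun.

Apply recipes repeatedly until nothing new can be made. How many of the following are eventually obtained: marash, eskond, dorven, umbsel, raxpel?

3

Using Recipe 8, xelfal and hexlun make eskond.
xelfal → faleld (Recipe 2).
Using Recipe 11, faleld and xelfal make raxpel.
Using Recipe 3, raxpel makes toresk.
raxpel → zinzin (Recipe 7).
toresk and zinzin → dorven (Recipe 4).
marash would need hexlun and ulezor (Recipe 10), but ulezor is never obtained.
eskond: reached.
dorven: reached.
umbsel would need wynzin (Recipe 9), but wynzin is never obtained.
raxpel: reached.
Reached: eskond, dorven, and raxpel — 3 of the 5.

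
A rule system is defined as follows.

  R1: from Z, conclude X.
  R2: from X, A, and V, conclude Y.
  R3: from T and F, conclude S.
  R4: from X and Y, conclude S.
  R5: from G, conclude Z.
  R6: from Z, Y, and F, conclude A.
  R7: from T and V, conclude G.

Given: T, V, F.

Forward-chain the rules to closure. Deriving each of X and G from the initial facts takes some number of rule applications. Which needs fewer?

G

G: From T and V, R7 gives G. [1 rule application]
X: From T and V, R7 gives G. From G, R5 gives Z. From Z, R1 gives X. [3 rule applications]
G needs fewer.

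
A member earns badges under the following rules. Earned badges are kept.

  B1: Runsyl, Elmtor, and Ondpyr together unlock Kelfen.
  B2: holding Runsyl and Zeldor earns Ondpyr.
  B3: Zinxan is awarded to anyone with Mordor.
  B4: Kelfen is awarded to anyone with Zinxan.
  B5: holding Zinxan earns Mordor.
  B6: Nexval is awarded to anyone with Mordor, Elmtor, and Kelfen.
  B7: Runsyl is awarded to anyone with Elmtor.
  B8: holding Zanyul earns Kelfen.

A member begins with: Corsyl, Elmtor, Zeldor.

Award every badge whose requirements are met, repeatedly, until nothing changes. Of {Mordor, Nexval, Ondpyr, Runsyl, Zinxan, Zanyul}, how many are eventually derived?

2

With Elmtor, Runsyl is earned (B7).
With Runsyl and Zeldor, Ondpyr is earned (B2).
Mordor would need Zinxan (B5), but Zinxan is never earned.
Nexval would need Mordor, Elmtor, and Kelfen (B6), but Mordor is never earned.
Ondpyr: reached.
Runsyl: reached.
Zinxan would need Mordor (B3), but Mordor is never earned.
No rule produces Zanyul, and it is not given.
Reached: Ondpyr and Runsyl — 2 of the 6.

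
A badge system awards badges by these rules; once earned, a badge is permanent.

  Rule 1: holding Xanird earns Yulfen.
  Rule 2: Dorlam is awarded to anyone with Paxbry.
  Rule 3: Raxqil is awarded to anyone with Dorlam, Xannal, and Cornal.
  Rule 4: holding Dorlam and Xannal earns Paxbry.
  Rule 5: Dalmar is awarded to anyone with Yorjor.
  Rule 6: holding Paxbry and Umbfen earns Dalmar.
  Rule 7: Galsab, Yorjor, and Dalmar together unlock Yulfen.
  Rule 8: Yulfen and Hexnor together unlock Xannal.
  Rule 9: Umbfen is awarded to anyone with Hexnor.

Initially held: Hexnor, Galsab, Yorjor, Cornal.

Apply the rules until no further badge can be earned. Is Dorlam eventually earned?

Dorlam would need Paxbry (Rule 2), but Paxbry is never earned.

No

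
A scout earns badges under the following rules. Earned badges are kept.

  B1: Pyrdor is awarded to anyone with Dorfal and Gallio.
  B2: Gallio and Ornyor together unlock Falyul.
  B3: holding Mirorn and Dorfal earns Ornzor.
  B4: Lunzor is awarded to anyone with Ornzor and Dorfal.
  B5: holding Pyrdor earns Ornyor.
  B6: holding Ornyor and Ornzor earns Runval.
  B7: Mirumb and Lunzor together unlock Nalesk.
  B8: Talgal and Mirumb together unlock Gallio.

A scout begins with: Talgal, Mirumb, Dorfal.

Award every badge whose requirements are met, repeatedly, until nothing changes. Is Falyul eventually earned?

Yes

With Talgal and Mirumb, Gallio is earned (B8).
With Dorfal and Gallio, Pyrdor is earned (B1).
With Pyrdor, Ornyor is earned (B5).
With Gallio and Ornyor, Falyul is earned (B2).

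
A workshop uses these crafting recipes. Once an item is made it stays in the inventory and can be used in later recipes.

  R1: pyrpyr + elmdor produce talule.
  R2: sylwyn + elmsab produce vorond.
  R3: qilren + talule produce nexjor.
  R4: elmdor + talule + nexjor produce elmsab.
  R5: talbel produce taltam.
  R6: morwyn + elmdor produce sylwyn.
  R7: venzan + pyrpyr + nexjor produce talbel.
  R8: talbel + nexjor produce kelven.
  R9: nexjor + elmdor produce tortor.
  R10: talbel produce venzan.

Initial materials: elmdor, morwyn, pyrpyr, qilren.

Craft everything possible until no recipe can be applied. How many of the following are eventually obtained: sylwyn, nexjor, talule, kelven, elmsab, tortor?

5

morwyn + elmdor → sylwyn (R6).
Using R1, pyrpyr and elmdor make talule.
Using R3, qilren and talule make nexjor.
Using R9, nexjor and elmdor make tortor.
elmdor + talule + nexjor → elmsab (R4).
sylwyn: reached.
nexjor: reached.
talule: reached.
kelven would need talbel and nexjor (R8), but talbel is never obtained.
elmsab: reached.
tortor: reached.
Reached: sylwyn, nexjor, talule, elmsab, and tortor — 5 of the 6.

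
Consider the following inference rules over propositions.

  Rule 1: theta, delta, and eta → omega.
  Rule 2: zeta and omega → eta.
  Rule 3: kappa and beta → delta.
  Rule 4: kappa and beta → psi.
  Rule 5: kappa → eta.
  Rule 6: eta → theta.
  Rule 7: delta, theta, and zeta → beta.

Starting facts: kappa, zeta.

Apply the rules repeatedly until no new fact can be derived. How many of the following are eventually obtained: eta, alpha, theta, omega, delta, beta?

kappa holds, so eta follows (Rule 5).
From eta, Rule 6 gives theta.
eta: reached.
No rule produces alpha, and it is not given.
theta: reached.
omega would need theta, delta, and eta (Rule 1), but delta is never established.
delta would need kappa and beta (Rule 3), but beta is never established.
beta would need delta, theta, and zeta (Rule 7), but delta is never established.
Reached: eta and theta — 2 of the 6.

2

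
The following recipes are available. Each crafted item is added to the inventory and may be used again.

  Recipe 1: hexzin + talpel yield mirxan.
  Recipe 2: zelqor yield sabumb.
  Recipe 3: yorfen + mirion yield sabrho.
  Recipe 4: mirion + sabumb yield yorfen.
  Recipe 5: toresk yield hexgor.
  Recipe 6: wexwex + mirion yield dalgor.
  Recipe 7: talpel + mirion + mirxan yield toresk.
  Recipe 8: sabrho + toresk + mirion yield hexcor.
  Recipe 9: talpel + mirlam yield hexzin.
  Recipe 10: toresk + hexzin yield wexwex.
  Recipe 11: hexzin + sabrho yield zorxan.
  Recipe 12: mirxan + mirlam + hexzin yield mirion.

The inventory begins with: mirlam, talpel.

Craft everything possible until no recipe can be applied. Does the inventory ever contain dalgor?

Yes

talpel + mirlam → hexzin (Recipe 9).
hexzin + talpel → mirxan (Recipe 1).
Using Recipe 12, mirxan, mirlam, and hexzin make mirion.
talpel + mirion + mirxan → toresk (Recipe 7).
toresk + hexzin → wexwex (Recipe 10).
Using Recipe 6, wexwex and mirion make dalgor.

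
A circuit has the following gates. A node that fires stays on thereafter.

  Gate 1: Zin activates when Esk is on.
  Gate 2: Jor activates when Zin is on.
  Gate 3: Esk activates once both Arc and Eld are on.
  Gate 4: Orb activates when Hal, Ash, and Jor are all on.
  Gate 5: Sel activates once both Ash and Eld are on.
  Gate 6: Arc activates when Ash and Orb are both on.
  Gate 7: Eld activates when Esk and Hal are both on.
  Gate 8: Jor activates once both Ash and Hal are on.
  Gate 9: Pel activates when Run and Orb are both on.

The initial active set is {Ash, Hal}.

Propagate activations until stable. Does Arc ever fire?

Yes

Ash and Hal are on, so Jor activates (Gate 8).
Gate 4: Hal, Ash, and Jor on → Orb on.
Gate 6: Ash and Orb on → Arc on.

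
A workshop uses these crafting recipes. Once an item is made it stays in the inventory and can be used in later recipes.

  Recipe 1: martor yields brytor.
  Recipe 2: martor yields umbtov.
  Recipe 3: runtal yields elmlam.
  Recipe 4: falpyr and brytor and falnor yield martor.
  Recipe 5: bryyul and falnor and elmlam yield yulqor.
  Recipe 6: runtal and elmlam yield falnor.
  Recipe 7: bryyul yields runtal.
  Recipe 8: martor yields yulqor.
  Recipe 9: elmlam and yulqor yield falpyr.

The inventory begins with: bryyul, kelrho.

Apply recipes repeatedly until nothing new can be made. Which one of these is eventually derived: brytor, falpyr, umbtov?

Using Recipe 7, bryyul makes runtal.
Using Recipe 3, runtal makes elmlam.
Using Recipe 6, runtal and elmlam make falnor.
Using Recipe 5, bryyul, falnor, and elmlam make yulqor.
Using Recipe 9, elmlam and yulqor make falpyr.
brytor would need martor (Recipe 1), but martor is never obtained. umbtov would need martor (Recipe 2), but martor is never obtained.

falpyr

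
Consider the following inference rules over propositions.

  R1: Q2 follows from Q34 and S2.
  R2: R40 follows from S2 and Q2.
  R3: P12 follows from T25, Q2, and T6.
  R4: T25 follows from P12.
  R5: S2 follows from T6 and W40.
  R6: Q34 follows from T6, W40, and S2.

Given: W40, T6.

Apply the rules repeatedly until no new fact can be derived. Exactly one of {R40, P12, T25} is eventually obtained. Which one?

R40

From T6 and W40, R5 gives S2.
From T6, W40, and S2, R6 gives Q34.
Q34 and S2 hold, so Q2 follows (R1).
From S2 and Q2, R2 gives R40.
P12 would need T25, Q2, and T6 (R3), but T25 is never established. T25 would need P12 (R4), but P12 is never established.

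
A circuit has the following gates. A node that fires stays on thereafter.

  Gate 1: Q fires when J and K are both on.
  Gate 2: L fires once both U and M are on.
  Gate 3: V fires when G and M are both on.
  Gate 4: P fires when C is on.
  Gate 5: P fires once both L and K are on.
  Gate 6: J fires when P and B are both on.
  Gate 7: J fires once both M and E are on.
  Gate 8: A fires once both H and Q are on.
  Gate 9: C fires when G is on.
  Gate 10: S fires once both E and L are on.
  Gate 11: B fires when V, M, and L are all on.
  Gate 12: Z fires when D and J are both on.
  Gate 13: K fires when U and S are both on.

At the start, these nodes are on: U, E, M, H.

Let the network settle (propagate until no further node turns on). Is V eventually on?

V would need G and M (Gate 3), but G never turns on.

No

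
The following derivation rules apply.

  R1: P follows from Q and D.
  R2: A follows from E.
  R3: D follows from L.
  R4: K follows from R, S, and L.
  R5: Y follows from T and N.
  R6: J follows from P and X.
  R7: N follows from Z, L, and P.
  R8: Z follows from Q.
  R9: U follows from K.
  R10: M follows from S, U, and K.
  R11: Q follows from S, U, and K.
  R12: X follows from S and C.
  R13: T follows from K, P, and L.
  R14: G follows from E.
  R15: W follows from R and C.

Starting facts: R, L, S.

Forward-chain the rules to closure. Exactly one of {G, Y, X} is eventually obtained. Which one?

Y

R, S, and L hold, so K follows (R4).
L holds, so D follows (R3).
K holds, so U follows (R9).
From S, U, and K, R11 gives Q.
From Q and D, R1 gives P.
Q holds, so Z follows (R8).
Z, L, and P hold, so N follows (R7).
K, P, and L hold, so T follows (R13).
T and N hold, so Y follows (R5).
X would need S and C (R12), but C is never established. G would need E (R14), but E is never established.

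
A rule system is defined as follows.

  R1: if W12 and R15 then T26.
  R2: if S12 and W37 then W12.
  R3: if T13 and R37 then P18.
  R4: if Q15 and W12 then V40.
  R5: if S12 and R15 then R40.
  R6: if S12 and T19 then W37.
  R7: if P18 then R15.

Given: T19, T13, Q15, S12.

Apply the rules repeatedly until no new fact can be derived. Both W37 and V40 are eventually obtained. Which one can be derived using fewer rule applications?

W37

W37: S12 and T19 hold, so W37 follows (R6). [1 rule application]
V40: From S12 and T19, R6 gives W37. S12 and W37 hold, so W12 follows (R2). From Q15 and W12, R4 gives V40. [3 rule applications]
W37 needs fewer.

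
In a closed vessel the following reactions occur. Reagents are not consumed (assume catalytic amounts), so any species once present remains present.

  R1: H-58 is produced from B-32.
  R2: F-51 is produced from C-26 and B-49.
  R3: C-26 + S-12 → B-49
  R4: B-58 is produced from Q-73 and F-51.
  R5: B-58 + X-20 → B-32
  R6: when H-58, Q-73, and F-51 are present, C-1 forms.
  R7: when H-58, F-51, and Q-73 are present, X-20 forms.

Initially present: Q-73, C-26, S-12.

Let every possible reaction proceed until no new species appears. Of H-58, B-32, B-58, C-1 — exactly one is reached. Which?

B-58

C-26 and S-12 present → B-49 forms (R3).
C-26 and B-49 present → F-51 forms (R2).
Q-73 and F-51 present → B-58 forms (R4).
H-58 would need B-32 (R1), but B-32 never forms. B-32 would need B-58 and X-20 (R5), but X-20 never forms. C-1 would need H-58, Q-73, and F-51 (R6), but H-58 never forms.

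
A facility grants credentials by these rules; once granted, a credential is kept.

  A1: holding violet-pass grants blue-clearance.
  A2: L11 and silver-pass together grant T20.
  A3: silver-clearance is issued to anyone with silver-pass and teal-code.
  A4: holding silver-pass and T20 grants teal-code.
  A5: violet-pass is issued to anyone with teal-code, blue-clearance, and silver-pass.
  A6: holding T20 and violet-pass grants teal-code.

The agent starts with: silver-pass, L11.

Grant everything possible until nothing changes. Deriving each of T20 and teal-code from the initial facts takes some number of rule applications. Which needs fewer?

T20

T20: Holding L11 and silver-pass grants T20 (A2). [1 rule application]
teal-code: Holding L11 and silver-pass grants T20 (A2). Holding silver-pass and T20 grants teal-code (A4). [2 rule applications]
T20 needs fewer.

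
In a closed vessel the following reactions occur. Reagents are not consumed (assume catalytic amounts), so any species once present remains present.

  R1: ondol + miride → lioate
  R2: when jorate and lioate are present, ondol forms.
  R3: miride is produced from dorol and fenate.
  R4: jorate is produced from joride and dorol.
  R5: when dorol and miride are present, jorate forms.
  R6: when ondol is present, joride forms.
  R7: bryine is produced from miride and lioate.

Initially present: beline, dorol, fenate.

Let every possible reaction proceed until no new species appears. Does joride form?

joride would need ondol (R6), but ondol never forms.

No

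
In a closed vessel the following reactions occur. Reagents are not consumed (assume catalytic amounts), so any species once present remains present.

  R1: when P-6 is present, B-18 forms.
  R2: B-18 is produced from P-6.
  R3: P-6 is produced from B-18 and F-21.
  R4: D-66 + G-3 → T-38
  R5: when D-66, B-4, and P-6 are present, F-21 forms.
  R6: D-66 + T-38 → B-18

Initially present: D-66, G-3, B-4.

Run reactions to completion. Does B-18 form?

Yes

D-66 and G-3 present → T-38 forms (R4).
D-66 and T-38 present → B-18 forms (R6).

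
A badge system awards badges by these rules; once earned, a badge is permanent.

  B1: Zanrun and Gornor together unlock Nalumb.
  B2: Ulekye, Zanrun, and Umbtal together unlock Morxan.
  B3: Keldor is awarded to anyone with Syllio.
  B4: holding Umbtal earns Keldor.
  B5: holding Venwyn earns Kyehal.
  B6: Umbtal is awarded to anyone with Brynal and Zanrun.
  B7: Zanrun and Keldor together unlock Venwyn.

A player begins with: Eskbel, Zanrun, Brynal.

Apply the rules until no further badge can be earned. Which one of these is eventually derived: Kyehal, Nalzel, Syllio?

Kyehal

With Brynal and Zanrun, Umbtal is earned (B6).
With Umbtal, Keldor is earned (B4).
With Zanrun and Keldor, Venwyn is earned (B7).
With Venwyn, Kyehal is earned (B5).
No rule produces Syllio, and it is not given. No rule produces Nalzel, and it is not given.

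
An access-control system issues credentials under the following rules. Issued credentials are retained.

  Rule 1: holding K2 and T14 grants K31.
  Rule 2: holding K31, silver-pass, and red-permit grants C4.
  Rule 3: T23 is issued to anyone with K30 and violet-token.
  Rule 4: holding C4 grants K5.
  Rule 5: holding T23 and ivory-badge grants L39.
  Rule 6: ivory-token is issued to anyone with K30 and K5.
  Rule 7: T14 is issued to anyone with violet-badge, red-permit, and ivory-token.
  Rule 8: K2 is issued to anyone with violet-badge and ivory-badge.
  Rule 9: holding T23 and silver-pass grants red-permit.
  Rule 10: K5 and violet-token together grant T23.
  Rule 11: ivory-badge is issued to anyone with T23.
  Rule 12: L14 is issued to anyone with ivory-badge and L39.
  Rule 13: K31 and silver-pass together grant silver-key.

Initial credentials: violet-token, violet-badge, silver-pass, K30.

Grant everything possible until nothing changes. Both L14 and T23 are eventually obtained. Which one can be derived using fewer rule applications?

T23

T23: Holding K30 and violet-token grants T23 (Rule 3). [1 rule application]
L14: Holding K30 and violet-token grants T23 (Rule 3). Holding T23 grants ivory-badge (Rule 11). Holding T23 and ivory-badge grants L39 (Rule 5). Holding ivory-badge and L39 grants L14 (Rule 12). [4 rule applications]
T23 needs fewer.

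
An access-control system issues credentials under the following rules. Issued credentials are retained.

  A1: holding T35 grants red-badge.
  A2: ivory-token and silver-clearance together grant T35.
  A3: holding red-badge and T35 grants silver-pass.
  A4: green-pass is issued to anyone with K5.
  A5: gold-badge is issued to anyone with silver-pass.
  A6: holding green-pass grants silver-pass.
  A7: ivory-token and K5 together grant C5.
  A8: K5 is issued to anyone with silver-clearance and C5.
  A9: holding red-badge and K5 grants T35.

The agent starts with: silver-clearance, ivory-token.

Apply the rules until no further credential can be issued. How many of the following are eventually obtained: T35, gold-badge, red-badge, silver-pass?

4

Holding ivory-token and silver-clearance grants T35 (A2).
Holding T35 grants red-badge (A1).
Holding red-badge and T35 grants silver-pass (A3).
Holding silver-pass grants gold-badge (A5).
T35: reached.
gold-badge: reached.
red-badge: reached.
silver-pass: reached.
All 4 are reached.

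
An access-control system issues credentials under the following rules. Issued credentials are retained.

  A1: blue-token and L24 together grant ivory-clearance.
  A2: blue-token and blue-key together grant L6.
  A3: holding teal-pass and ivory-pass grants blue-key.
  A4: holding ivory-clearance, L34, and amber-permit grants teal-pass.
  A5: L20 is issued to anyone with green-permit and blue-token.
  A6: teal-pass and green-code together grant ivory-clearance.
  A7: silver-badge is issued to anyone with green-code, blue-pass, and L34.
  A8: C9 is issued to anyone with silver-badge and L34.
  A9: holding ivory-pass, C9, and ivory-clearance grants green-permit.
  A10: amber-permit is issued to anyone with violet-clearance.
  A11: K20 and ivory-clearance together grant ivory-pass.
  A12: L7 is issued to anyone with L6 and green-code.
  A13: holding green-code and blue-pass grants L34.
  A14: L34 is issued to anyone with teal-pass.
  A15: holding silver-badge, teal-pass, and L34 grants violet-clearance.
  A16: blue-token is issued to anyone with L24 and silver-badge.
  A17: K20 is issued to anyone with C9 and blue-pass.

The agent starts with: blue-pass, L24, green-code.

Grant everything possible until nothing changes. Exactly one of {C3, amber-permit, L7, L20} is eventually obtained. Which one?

Holding green-code and blue-pass grants L34 (A13).
Holding green-code, blue-pass, and L34 grants silver-badge (A7).
Holding silver-badge and L34 grants C9 (A8).
Holding L24 and silver-badge grants blue-token (A16).
Holding C9 and blue-pass grants K20 (A17).
Holding blue-token and L24 grants ivory-clearance (A1).
Holding K20 and ivory-clearance grants ivory-pass (A11).
Holding ivory-pass, C9, and ivory-clearance grants green-permit (A9).
Holding green-permit and blue-token grants L20 (A5).
No rule produces C3, and it is not given. amber-permit would need violet-clearance (A10), but violet-clearance is never granted. L7 would need L6 and green-code (A12), but L6 is never granted.

L20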